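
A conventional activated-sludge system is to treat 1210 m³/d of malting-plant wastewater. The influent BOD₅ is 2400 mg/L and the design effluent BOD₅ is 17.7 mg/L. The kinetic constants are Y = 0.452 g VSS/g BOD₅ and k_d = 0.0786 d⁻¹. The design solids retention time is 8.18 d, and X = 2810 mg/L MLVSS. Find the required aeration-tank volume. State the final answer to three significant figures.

From the SRT design equation V = Y Q (S₀−S) θ_c / [X (1 + k_d θ_c)] = 0.452 × 1210 × (2400 − 17.7) × 8.18 / [2810 × (1 + 0.0786 × 8.18)] = 1.07×10^7 / 4617 = 2309 m³.

V ≈ 2310 m³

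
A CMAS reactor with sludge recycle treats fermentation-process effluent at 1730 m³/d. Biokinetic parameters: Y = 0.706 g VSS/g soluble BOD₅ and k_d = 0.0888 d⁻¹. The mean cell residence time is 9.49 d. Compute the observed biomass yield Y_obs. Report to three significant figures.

Y_obs ≈ 0.383 g VSS/g soluble BOD₅

Correct the yield for decay: Y_obs = Y/(1 + k_d θ_c) = 0.706 / (1 + 0.0888 × 9.49) = 0.706 / 1.843 = 0.3831.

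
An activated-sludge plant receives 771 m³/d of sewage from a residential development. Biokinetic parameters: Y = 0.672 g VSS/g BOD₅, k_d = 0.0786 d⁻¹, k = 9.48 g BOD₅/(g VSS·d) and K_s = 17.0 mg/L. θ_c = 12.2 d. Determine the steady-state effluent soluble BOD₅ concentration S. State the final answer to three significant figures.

S ≈ 0.440 mg/L

For a completely mixed reactor with recycle the Lawrence–McCarty relation gives S = K_s·(1 + k_d·θ_c) / [θ_c·(Y·k − k_d) − 1] = 17.0 × (1 + 0.0786 × 12.2) / [12.2 × (0.672 × 9.48 − 0.0786) − 1] = 33.30 / 75.76 = 0.4396 mg/L.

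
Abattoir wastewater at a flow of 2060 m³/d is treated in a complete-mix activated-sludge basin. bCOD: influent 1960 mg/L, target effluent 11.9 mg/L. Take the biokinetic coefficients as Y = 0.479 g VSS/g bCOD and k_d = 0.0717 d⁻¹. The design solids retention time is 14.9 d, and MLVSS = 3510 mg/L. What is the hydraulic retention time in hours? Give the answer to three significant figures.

τ ≈ 46.0 h

Rearranging the biomass balance for a CMAS with decay, V = Y·Q·ΔS·θ_c / [X·(1+k_d θ_c)] = 0.479 × 2060 × (1960 − 11.9) × 14.9 / [3510 × (1 + 0.0717 × 14.9)] = 2.86×10^7 / 7260 = 3945 m³.
Hydraulic retention time τ = V/Q = 3945 / 2060 = 1.915 d = 45.96 h.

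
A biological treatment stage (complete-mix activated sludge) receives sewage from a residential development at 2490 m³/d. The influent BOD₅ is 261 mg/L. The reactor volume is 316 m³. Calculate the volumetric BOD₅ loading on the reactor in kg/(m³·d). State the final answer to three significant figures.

L_v ≈ 2.06 kg BOD₅/(m³·d)

L_v = Q S₀ / V = 2490 × 261 × 10⁻³ / 316.0 = 2.057 kg/(m³·d).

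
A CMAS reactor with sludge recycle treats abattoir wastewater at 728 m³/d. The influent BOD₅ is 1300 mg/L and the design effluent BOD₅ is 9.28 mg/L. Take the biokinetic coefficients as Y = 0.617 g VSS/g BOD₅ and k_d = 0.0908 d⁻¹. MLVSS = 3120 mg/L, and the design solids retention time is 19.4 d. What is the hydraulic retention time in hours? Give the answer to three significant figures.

From the SRT design equation V = Y Q (S₀−S) θ_c / [X (1 + k_d θ_c)] = 0.617 × 728 × (1300 − 9.28) × 19.4 / [3120 × (1 + 0.0908 × 19.4)] = 1.12×10^7 / 8616 = 1305 m³.
τ = V/Q = 1305/728 = 1.793 d, or 43.04 h.

τ ≈ 43.0 h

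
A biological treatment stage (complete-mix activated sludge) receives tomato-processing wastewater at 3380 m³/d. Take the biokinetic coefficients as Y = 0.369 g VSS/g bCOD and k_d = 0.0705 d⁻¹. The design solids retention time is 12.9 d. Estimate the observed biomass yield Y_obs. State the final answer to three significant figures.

Correct the yield for decay: Y_obs = Y/(1 + k_d θ_c) = 0.369 / (1 + 0.0705 × 12.9) = 0.369 / 1.909 = 0.1932.

Y_obs ≈ 0.193 g VSS/g bCOD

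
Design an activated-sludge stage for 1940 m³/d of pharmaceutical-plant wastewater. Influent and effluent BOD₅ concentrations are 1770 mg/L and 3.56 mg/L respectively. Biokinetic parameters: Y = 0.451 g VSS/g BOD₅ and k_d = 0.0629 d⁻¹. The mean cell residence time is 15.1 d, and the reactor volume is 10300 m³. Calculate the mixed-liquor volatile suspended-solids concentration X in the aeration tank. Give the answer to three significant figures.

From V·X·(1 + k_d·θ_c) = Y·Q·(S₀ − S)·θ_c: X = 0.451 × 1940 × (1770 − 3.56) × 15.1 / [10300 × (1 + 0.0629 × 15.1)] = 1162 mg/L.

X ≈ 1160 mg/L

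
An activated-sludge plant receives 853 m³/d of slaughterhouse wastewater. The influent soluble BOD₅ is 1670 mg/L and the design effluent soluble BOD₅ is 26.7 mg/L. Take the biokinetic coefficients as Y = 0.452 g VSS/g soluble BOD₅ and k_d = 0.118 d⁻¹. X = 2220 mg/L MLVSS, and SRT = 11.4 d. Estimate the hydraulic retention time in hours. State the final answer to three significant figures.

τ ≈ 39.0 h

Steady-state biomass mass balance: V·X·(1 + k_d·θ_c) = Y·Q·(S₀ − S)·θ_c, so V = 0.452 × 853 × (1670 − 26.7) × 11.4 / [2220 × (1 + 0.118 × 11.4)] = 7.22×10^6 / 5206 = 1387 m³.
Hydraulic retention time τ = V/Q = 1387 / 853 = 1.626 d = 39.03 h.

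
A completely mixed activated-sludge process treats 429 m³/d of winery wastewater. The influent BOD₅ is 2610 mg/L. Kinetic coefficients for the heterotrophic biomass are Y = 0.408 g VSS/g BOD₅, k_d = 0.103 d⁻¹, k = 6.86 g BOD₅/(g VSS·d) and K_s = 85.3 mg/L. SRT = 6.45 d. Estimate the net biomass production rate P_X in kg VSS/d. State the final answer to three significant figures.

For a completely mixed reactor with recycle the Lawrence–McCarty relation gives S = K_s·(1 + k_d·θ_c) / [θ_c·(Y·k − k_d) − 1] = 85.3 × (1 + 0.103 × 6.45) / [6.45 × (0.408 × 6.86 − 0.103) − 1] = 142.0 / 16.39 = 8.663 mg/L.
Correct the yield for decay: Y_obs = Y/(1 + k_d θ_c) = 0.408 / (1 + 0.103 × 6.45) = 0.408 / 1.664 = 0.2451.
Substrate removed = Q·(S₀ − S) = 429 m³/d × (2610 − 8.66) g/m³ = 1.12×10^6 g/d = 1116 kg/d.
P_X = Y_obs · Q(S₀ − S) = 0.2451 × 1116 = 273.6 kg VSS/d.

P_X ≈ 274 kg VSS/d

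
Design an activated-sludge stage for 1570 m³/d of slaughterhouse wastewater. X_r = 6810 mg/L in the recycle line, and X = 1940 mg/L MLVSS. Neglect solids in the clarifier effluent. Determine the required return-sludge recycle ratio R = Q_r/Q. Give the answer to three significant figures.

R ≈ 0.398

Mass balance around the secondary clarifier (neglecting effluent solids): R = X / (X_r − X) = 1940 / (6810 − 1940) = 0.3984.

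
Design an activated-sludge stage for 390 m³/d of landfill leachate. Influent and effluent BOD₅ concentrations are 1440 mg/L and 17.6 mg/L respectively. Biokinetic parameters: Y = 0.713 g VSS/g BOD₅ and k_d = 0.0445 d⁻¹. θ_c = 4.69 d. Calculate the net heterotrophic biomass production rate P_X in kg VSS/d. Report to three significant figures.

P_X ≈ 327 kg VSS/d

Correct the yield for decay: Y_obs = Y/(1 + k_d θ_c) = 0.713 / (1 + 0.0445 × 4.69) = 0.713 / 1.209 = 0.5899.
Substrate removed = Q·(S₀ − S) = 390 m³/d × (1440 − 17.6) g/m³ = 5.55×10^5 g/d = 554.7 kg/d.
P_X = Y_obs · Q(S₀ − S) = 0.5899 × 554.7 = 327.2 kg VSS/d.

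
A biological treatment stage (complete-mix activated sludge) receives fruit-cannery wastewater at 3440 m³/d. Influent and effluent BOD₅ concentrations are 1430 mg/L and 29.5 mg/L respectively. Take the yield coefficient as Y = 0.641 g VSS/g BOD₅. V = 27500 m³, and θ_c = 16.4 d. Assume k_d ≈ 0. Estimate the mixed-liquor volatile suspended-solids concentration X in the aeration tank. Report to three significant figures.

X = Y·Q·ΔS·θ_c / V = 0.641 × 3440 × (1430 − 29.5) × 16.4 / 27500 = 1842 mg/L.

X ≈ 1840 mg/L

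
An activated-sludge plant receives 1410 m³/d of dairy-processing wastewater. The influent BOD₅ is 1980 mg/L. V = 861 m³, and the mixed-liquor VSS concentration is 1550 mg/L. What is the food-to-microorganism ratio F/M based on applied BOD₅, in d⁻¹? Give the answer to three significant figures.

Food-to-microorganism ratio F/M = Q S₀ / (V X) = 1410 × 1980 / (861.0 × 1550) = 2.092 d⁻¹.

F/M ≈ 2.09 d⁻¹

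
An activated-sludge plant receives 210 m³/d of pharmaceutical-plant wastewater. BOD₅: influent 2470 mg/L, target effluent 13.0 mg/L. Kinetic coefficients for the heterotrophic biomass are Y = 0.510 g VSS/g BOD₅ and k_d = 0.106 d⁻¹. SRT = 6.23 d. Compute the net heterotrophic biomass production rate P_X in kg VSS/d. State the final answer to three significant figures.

Observed yield with endogenous decay: Y_obs = Y / (1 + k_d·θ_c) = 0.510 / (1 + 0.106 × 6.23) = 0.510 / 1.660 = 0.3072 g VSS/g BOD₅.
ΔS = 2470 − 13.0 = 2457 mg/L, so the substrate removal rate is 210 × 2457/1000 = 516.0 kg BOD₅/d.
Net biomass production P_X = Y_obs × Q·(S₀ − S) = 0.3072 × 516.0 = 158.5 kg VSS/d.

P_X ≈ 158 kg VSS/d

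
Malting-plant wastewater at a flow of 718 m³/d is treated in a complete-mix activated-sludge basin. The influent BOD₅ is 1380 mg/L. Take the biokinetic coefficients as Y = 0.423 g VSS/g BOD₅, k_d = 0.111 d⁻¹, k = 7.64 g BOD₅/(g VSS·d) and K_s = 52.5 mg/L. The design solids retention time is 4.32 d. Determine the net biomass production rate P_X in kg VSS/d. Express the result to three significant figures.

P_X ≈ 282 kg VSS/d

Effluent substrate depends only on kinetics and SRT: S = K_s(1 + k_d θ_c) / [θ_c(Yk − k_d) − 1] = 52.5 × (1 + 0.111 × 4.32) / [4.32 × (0.423 × 7.64 − 0.111) − 1] = 77.67 / 12.48 = 6.223 mg/L.
The observed yield is Y_obs = Y/(1 + k_d·θ_c) = 0.423 / (1 + 0.111 × 4.32) = 0.423 / 1.480 = 0.2859 g VSS per g BOD₅ removed.
Q·(S₀ − S) = 718 × (1380 − 6.22) × 10⁻³ = 986.4 kg/d removed.
So the net sludge growth is P_X = 0.2859 × 986.4 = 282.0 kg VSS/d.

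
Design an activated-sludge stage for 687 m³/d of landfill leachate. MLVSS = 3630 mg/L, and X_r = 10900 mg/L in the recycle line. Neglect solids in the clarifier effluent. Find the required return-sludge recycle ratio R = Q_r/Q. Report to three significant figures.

R ≈ 0.499

R = Q_r/Q = X/(X_r − X) = 3630 / (10900 − 3630) = 0.4993.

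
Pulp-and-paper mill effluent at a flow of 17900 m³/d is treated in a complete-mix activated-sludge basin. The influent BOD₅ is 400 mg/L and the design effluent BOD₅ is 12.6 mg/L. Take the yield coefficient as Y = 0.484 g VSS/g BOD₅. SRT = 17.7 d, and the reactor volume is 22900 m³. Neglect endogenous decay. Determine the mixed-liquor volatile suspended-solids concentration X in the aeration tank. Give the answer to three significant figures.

From V·X = Y·Q·(S₀ − S)·θ_c (decay neglected): X = 0.484 × 17900 × (400 − 12.6) × 17.7 / 22900 = 2594 mg/L.

X ≈ 2590 mg/L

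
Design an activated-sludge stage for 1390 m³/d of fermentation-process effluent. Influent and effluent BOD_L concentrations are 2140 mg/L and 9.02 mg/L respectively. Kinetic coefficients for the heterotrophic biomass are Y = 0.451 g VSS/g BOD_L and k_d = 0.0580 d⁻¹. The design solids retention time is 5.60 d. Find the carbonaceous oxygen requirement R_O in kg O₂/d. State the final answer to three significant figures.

R_O ≈ 1530 kg O₂/d

Y_obs = Y / (1 + k_d θ_c) = 0.451 / (1 + 0.0580 × 5.60) = 0.451 / 1.325 = 0.3404.
Substrate removed = Q·(S₀ − S) = 1390 m³/d × (2140 − 9.02) g/m³ = 2.96×10^6 g/d = 2962 kg/d.
P_X = Y_obs·Q·(S₀ − S) = 0.3404 × 2962 = 1008 kg VSS/d.
R_O = Q·ΔS − 1.42 P_X = 2962 − 1432 = 1530 kg O₂/d.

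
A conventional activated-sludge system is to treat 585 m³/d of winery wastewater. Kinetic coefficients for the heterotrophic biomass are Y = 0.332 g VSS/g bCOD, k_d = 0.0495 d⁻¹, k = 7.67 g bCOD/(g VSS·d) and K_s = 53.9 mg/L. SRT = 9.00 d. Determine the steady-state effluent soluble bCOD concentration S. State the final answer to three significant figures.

S ≈ 3.63 mg/L

For a completely mixed reactor with recycle the Lawrence–McCarty relation gives S = K_s·(1 + k_d·θ_c) / [θ_c·(Y·k − k_d) − 1] = 53.9 × (1 + 0.0495 × 9.00) / [9.00 × (0.332 × 7.67 − 0.0495) − 1] = 77.91 / 21.47 = 3.628 mg/L.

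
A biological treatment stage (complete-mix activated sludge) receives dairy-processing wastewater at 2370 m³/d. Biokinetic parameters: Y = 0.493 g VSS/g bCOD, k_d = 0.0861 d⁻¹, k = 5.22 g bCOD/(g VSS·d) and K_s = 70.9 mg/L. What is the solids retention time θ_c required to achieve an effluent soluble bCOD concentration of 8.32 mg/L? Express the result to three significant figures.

θ_c ≈ 5.43 d

From 1/θ_c = Y·k·S/(K_s + S) − k_d: Y·k·S/(K_s+S) = 0.493 × 5.22 × 8.32 / (70.9 + 8.32) = 0.2703 d⁻¹.
Then 1/θ_c = μ − k_d = 0.2703 − 0.0861 = 0.1842 d⁻¹, giving θ_c = 5.430 d.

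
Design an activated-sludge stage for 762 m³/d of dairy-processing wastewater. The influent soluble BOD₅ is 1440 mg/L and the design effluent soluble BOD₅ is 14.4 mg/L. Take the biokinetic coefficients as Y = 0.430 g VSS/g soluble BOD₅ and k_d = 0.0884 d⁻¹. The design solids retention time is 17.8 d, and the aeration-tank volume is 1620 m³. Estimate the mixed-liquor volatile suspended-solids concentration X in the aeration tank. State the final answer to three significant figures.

X ≈ 1990 mg/L

From V·X·(1 + k_d·θ_c) = Y·Q·(S₀ − S)·θ_c: X = 0.430 × 762 × (1440 − 14.4) × 17.8 / [1620 × (1 + 0.0884 × 17.8)] = 1994 mg/L.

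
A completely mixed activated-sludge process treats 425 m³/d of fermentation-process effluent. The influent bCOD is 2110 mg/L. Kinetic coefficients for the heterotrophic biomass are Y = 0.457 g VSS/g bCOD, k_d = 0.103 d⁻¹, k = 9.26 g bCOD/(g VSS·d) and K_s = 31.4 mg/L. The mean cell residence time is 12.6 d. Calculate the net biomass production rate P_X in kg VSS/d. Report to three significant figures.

P_X ≈ 178 kg VSS/d

From the Monod/SRT balance for a CMAS, S = K_s·(1+k_d θ_c)/[θ_c·(Y k − k_d) − 1] = 31.4 × (1 + 0.103 × 12.6) / [12.6 × (0.457 × 9.26 − 0.103) − 1] = 72.15 / 51.02 = 1.414 mg/L.
Observed yield with endogenous decay: Y_obs = Y / (1 + k_d·θ_c) = 0.457 / (1 + 0.103 × 12.6) = 0.457 / 2.298 = 0.1989 g VSS/g bCOD.
ΔS = 2110 − 1.41 = 2109 mg/L, so the substrate removal rate is 425 × 2109/1000 = 896.2 kg bCOD/d.
Net biomass production P_X = Y_obs × Q·(S₀ − S) = 0.1989 × 896.2 = 178.2 kg VSS/d.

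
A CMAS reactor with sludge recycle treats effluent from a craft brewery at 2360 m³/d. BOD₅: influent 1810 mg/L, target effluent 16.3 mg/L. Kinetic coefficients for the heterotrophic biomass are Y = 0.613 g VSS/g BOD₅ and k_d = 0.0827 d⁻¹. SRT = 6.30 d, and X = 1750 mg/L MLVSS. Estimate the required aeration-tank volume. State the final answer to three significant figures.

Rearranging the biomass balance for a CMAS with decay, V = Y·Q·ΔS·θ_c / [X·(1+k_d θ_c)] = 0.613 × 2360 × (1810 − 16.3) × 6.30 / [1750 × (1 + 0.0827 × 6.30)] = 1.63×10^7 / 2662 = 6142 m³.

V ≈ 6140 m³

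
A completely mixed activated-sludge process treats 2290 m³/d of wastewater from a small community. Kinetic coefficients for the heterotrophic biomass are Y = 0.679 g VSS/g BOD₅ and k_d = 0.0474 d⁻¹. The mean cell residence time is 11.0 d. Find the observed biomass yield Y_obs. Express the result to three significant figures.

Y_obs ≈ 0.446 g VSS/g BOD₅

Correct the yield for decay: Y_obs = Y/(1 + k_d θ_c) = 0.679 / (1 + 0.0474 × 11.0) = 0.679 / 1.521 = 0.4463.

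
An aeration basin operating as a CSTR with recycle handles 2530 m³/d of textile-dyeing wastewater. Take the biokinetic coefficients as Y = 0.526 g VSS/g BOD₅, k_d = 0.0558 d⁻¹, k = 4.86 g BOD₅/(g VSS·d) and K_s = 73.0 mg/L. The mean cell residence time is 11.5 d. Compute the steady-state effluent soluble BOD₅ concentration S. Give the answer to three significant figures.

S ≈ 4.32 mg/L

For a completely mixed reactor with recycle the Lawrence–McCarty relation gives S = K_s·(1 + k_d·θ_c) / [θ_c·(Y·k − k_d) − 1] = 73.0 × (1 + 0.0558 × 11.5) / [11.5 × (0.526 × 4.86 − 0.0558) − 1] = 119.8 / 27.76 = 4.318 mg/L.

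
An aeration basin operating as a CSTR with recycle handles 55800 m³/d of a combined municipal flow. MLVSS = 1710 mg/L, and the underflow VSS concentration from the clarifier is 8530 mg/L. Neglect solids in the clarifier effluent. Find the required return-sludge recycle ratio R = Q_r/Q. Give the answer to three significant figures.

R = Q_r/Q = X/(X_r − X) = 1710 / (8530 − 1710) = 0.2507.

R ≈ 0.251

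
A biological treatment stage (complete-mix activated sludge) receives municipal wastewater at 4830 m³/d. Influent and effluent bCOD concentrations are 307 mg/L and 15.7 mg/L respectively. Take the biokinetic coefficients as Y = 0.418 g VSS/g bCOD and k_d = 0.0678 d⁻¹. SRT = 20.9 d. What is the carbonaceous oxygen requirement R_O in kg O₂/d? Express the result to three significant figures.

R_O ≈ 1060 kg O₂/d

Observed yield with endogenous decay: Y_obs = Y / (1 + k_d·θ_c) = 0.418 / (1 + 0.0678 × 20.9) = 0.418 / 2.417 = 0.1729 g VSS/g bCOD.
Substrate removed = Q·(S₀ − S) = 4830 m³/d × (307 − 15.7) g/m³ = 1.41×10^6 g/d = 1407 kg/d.
P_X = Y_obs·Q·(S₀ − S) = 0.1729 × 1407 = 243.3 kg VSS/d.
R_O = Q·ΔS − 1.42 P_X = 1407 − 345.5 = 1061 kg O₂/d.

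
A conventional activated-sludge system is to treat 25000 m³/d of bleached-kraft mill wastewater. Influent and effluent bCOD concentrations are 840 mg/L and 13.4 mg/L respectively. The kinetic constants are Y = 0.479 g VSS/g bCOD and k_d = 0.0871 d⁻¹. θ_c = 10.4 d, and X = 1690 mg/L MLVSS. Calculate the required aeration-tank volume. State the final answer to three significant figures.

V ≈ 32000 m³

From the SRT design equation V = Y Q (S₀−S) θ_c / [X (1 + k_d θ_c)] = 0.479 × 25000 × (840 − 13.4) × 10.4 / [1690 × (1 + 0.0871 × 10.4)] = 1.03×10^8 / 3221 = 31962 m³.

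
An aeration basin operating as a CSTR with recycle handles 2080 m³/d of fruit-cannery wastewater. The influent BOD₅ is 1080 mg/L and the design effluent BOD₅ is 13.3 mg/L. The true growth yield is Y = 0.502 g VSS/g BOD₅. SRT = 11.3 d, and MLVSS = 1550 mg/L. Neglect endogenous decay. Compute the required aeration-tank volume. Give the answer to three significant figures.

With k_d = 0 the design equation reduces to V = Y Q (S₀−S) θ_c / X = 0.502 × 2080 × (1080 − 13.3) × 11.3 / 1550 = 8120 m³.

V ≈ 8120 m³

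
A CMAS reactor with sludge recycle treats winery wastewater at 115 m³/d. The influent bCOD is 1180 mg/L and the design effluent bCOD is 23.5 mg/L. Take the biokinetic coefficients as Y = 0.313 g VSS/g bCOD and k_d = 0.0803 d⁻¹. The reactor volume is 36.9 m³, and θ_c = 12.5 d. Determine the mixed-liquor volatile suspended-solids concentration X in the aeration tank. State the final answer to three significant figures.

X ≈ 7040 mg/L

Solving the biomass balance for X: X = Y Q (S₀−S) θ_c / [V (1+k_d θ_c)] = 0.313 × 115 × (1180 − 23.5) × 12.5 / [36.9 × (1 + 0.0803 × 12.5)] = 7038 mg/L.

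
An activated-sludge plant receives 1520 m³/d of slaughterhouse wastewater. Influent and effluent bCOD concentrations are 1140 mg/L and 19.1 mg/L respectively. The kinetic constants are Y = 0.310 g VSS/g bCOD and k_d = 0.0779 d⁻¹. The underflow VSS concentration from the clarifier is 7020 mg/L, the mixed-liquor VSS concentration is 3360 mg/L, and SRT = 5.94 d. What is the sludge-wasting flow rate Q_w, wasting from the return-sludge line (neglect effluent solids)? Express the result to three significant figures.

From the SRT design equation V = Y Q (S₀−S) θ_c / [X (1 + k_d θ_c)] = 0.310 × 1520 × (1140 − 19.1) × 5.94 / [3360 × (1 + 0.0779 × 5.94)] = 3.14×10^6 / 4915 = 638.3 m³.
Q_w = (V·X)/(θ_c X_r) = 638.3 × 3360 / (5.94 × 7020) = 51.44 m³/d.

Q_w ≈ 51.4 m³/d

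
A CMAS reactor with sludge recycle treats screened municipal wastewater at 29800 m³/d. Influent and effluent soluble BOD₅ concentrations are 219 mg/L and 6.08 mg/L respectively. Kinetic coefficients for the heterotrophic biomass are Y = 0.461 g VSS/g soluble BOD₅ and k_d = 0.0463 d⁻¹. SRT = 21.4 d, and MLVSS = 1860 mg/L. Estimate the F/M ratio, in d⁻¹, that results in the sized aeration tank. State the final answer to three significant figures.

F/M ≈ 0.208 d⁻¹

Rearranging the biomass balance for a CMAS with decay, V = Y·Q·ΔS·θ_c / [X·(1+k_d θ_c)] = 0.461 × 29800 × (219 − 6.08) × 21.4 / [1860 × (1 + 0.0463 × 21.4)] = 6.26×10^7 / 3703 = 16905 m³.
F/M = Q·S₀ / (V·X) = 29800 × 219 / (16905 × 1860) = 0.2076 g soluble BOD₅·(g VSS·d)⁻¹.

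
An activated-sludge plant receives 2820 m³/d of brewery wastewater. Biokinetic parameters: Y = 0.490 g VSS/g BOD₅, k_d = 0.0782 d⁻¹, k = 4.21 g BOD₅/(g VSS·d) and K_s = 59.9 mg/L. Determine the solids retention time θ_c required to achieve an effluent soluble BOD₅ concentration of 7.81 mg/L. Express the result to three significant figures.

θ_c ≈ 6.26 d

From 1/θ_c = Y·k·S/(K_s + S) − k_d: Y·k·S/(K_s+S) = 0.490 × 4.21 × 7.81 / (59.9 + 7.81) = 0.2379 d⁻¹.
Then 1/θ_c = μ − k_d = 0.2379 − 0.0782 = 0.1597 d⁻¹, giving θ_c = 6.260 d.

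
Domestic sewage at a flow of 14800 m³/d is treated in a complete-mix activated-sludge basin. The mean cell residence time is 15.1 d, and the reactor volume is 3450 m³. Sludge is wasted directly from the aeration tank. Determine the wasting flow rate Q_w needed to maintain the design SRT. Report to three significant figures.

Q_w ≈ 228 m³/d

With mixed-liquor wasting, θ_c = V/Q_w, so Q_w = V/θ_c = 3450/15.1 = 228.5 m³/d.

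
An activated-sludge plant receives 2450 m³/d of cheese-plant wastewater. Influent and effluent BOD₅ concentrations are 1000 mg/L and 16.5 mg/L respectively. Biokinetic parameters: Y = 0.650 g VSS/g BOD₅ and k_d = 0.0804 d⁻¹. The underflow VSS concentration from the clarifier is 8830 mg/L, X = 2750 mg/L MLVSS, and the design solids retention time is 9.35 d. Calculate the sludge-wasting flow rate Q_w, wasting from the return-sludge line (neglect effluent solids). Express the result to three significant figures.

Q_w ≈ 101 m³/d

Steady-state biomass mass balance: V·X·(1 + k_d·θ_c) = Y·Q·(S₀ − S)·θ_c, so V = 0.650 × 2450 × (1000 − 16.5) × 9.35 / [2750 × (1 + 0.0804 × 9.35)] = 1.46×10^7 / 4817 = 3040 m³.
Wasting from the return line (neglecting effluent solids): Q_w = V·X / (θ_c·X_r) = 3040 × 2750 / (9.35 × 8830) = 101.3 m³/d.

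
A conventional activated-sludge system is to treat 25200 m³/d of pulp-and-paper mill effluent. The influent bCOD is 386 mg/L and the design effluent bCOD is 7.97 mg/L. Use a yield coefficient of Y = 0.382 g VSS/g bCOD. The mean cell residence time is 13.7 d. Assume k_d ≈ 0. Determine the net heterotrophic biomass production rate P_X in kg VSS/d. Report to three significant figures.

No decay correction is needed, so Y_obs = Y = 0.382.
Q·(S₀ − S) = 25200 × (386 − 7.97) × 10⁻³ = 9526 kg/d removed.
So the net sludge growth is P_X = 0.3820 × 9526 = 3639 kg VSS/d.

P_X ≈ 3640 kg VSS/d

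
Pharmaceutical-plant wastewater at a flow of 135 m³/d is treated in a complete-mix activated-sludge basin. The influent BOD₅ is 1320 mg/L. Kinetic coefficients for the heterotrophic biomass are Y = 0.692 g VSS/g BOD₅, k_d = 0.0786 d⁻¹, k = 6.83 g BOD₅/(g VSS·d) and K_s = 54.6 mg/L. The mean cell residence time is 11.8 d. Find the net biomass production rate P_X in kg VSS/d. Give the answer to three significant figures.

P_X ≈ 63.9 kg VSS/d

From the Monod/SRT balance for a CMAS, S = K_s·(1+k_d θ_c)/[θ_c·(Y k − k_d) − 1] = 54.6 × (1 + 0.0786 × 11.8) / [11.8 × (0.692 × 6.83 − 0.0786) − 1] = 105.2 / 53.84 = 1.955 mg/L.
Correct the yield for decay: Y_obs = Y/(1 + k_d θ_c) = 0.692 / (1 + 0.0786 × 11.8) = 0.692 / 1.927 = 0.3590.
Mass of BOD₅ removed per day: Q(S₀ − S) = 135 × 1318 g/m³ = 177.9 kg/d.
So the net sludge growth is P_X = 0.3590 × 177.9 = 63.88 kg VSS/d.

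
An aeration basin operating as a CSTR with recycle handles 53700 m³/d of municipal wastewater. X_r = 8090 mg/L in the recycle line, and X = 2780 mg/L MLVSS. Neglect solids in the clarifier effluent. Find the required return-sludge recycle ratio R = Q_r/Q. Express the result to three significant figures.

Solids balance on the clarifier gives (1+R)X = R·X_r, so R = X/(X_r − X) = 2780 / (8090 − 2780) = 0.5235.

R ≈ 0.524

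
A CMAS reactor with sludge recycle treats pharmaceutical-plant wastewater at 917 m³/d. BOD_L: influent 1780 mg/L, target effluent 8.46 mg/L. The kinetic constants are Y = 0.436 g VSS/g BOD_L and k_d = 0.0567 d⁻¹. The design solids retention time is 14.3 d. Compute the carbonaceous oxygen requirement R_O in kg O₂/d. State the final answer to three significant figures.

Correct the yield for decay: Y_obs = Y/(1 + k_d θ_c) = 0.436 / (1 + 0.0567 × 14.3) = 0.436 / 1.811 = 0.2408.
Substrate removed = Q·(S₀ − S) = 917 m³/d × (1780 − 8.46) g/m³ = 1.62×10^6 g/d = 1625 kg/d.
Net sludge production P_X = 0.2408 × 1625 = 391.1 kg VSS/d.
Carbonaceous O₂ demand = substrate oxidised − cell-mass equivalent = 1625 − 1.42 × 391.1 = 1069 kg O₂/d.

R_O ≈ 1070 kg O₂/d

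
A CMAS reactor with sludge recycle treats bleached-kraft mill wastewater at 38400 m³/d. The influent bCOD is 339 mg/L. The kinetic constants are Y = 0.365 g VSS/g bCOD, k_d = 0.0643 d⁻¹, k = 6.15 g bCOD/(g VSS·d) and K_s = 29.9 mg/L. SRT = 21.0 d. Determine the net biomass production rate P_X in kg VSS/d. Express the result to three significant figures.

Effluent substrate depends only on kinetics and SRT: S = K_s(1 + k_d θ_c) / [θ_c(Yk − k_d) − 1] = 29.9 × (1 + 0.0643 × 21.0) / [21.0 × (0.365 × 6.15 − 0.0643) − 1] = 70.27 / 44.79 = 1.569 mg/L.
Observed yield with endogenous decay: Y_obs = Y / (1 + k_d·θ_c) = 0.365 / (1 + 0.0643 × 21.0) = 0.365 / 2.350 = 0.1553 g VSS/g bCOD.
Q·(S₀ − S) = 38400 × (339 − 1.57) × 10⁻³ = 12957 kg/d removed.
Net biomass production P_X = Y_obs × Q·(S₀ − S) = 0.1553 × 12957 = 2012 kg VSS/d.

P_X ≈ 2010 kg VSS/d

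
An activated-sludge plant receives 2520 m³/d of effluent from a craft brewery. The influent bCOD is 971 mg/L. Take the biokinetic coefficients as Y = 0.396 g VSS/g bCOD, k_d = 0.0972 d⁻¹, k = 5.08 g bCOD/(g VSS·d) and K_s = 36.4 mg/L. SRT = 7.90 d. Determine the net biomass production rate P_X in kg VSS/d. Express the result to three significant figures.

P_X ≈ 546 kg VSS/d

Effluent substrate depends only on kinetics and SRT: S = K_s(1 + k_d θ_c) / [θ_c(Yk − k_d) − 1] = 36.4 × (1 + 0.0972 × 7.90) / [7.90 × (0.396 × 5.08 − 0.0972) − 1] = 64.35 / 14.12 = 4.556 mg/L.
Observed yield with endogenous decay: Y_obs = Y / (1 + k_d·θ_c) = 0.396 / (1 + 0.0972 × 7.90) = 0.396 / 1.768 = 0.2240 g VSS/g bCOD.
Substrate removed = Q·(S₀ − S) = 2520 m³/d × (971 − 4.56) g/m³ = 2.44×10^6 g/d = 2435 kg/d.
Net biomass production P_X = Y_obs × Q·(S₀ − S) = 0.2240 × 2435 = 545.5 kg VSS/d.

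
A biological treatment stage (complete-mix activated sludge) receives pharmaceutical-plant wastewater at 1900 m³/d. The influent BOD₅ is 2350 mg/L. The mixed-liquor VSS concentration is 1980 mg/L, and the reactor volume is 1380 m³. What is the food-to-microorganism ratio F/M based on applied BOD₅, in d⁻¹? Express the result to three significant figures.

F/M = Q·S₀ / (V·X) = 1900 × 2350 / (1380 × 1980) = 1.634 g BOD₅·(g VSS·d)⁻¹.

F/M ≈ 1.63 d⁻¹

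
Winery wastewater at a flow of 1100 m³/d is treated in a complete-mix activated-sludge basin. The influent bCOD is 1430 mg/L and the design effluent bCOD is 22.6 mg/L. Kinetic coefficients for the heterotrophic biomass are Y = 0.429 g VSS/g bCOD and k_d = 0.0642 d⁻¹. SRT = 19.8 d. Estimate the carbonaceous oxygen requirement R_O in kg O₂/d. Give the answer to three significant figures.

The observed yield is Y_obs = Y/(1 + k_d·θ_c) = 0.429 / (1 + 0.0642 × 19.8) = 0.429 / 2.271 = 0.1889 g VSS per g bCOD removed.
Mass of bCOD removed per day: Q(S₀ − S) = 1100 × 1407 g/m³ = 1548 kg/d.
P_X = Y_obs·Q·(S₀ − S) = 0.1889 × 1548 = 292.4 kg VSS/d.
R_O = Q·ΔS − 1.42 P_X = 1548 − 415.2 = 1133 kg O₂/d.

R_O ≈ 1130 kg O₂/d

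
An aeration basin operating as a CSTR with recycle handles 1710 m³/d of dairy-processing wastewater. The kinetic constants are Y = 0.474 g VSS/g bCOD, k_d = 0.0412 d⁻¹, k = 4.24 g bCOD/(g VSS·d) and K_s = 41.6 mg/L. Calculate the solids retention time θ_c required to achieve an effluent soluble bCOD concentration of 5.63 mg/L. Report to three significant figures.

θ_c ≈ 5.04 d

From 1/θ_c = Y·k·S/(K_s + S) − k_d: Y·k·S/(K_s+S) = 0.474 × 4.24 × 5.63 / (41.6 + 5.63) = 0.2396 d⁻¹.
Then 1/θ_c = μ − k_d = 0.2396 − 0.0412 = 0.1984 d⁻¹, giving θ_c = 5.041 d.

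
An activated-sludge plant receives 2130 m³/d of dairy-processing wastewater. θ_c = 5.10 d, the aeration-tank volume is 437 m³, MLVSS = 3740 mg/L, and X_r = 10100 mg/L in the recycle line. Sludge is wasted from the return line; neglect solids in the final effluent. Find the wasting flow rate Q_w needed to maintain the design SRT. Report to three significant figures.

Q_w ≈ 31.7 m³/d

Wasting from the return line (neglecting effluent solids): Q_w = V·X / (θ_c·X_r) = 437.0 × 3740 / (5.10 × 10100) = 31.73 m³/d.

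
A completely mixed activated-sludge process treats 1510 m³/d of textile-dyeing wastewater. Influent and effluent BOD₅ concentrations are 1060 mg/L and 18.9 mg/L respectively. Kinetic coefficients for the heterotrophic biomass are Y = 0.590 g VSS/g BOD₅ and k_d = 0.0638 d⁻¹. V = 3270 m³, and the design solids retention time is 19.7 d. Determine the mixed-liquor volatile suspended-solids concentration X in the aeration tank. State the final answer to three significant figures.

X ≈ 2480 mg/L

Solving the biomass balance for X: X = Y Q (S₀−S) θ_c / [V (1+k_d θ_c)] = 0.590 × 1510 × (1060 − 18.9) × 19.7 / [3270 × (1 + 0.0638 × 19.7)] = 2476 mg/L.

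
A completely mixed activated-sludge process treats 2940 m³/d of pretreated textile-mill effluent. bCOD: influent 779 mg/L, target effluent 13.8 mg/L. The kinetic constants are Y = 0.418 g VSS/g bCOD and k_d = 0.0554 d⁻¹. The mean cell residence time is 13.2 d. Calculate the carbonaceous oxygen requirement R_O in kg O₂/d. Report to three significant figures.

R_O ≈ 1480 kg O₂/d

Y_obs = Y / (1 + k_d θ_c) = 0.418 / (1 + 0.0554 × 13.2) = 0.418 / 1.731 = 0.2414.
Q·(S₀ − S) = 2940 × (779 − 13.8) × 10⁻³ = 2250 kg/d removed.
Net sludge production P_X = 0.2414 × 2250 = 543.2 kg VSS/d.
R_O = Q·(S₀ − S) − 1.42·P_X = 2250 − 1.42 × 543.2 = 1478 kg O₂/d.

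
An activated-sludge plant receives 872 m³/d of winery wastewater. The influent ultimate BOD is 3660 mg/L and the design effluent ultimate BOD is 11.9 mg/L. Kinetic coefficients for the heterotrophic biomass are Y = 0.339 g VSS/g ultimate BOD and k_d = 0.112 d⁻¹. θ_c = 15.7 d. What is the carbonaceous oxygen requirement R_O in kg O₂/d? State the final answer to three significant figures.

R_O ≈ 2630 kg O₂/d

Y_obs = Y / (1 + k_d θ_c) = 0.339 / (1 + 0.112 × 15.7) = 0.339 / 2.758 = 0.1229.
Substrate removed = Q·(S₀ − S) = 872 m³/d × (3660 − 11.9) g/m³ = 3.18×10^6 g/d = 3181 kg/d.
Net sludge production P_X = 0.1229 × 3181 = 391.0 kg VSS/d.
Carbonaceous O₂ demand = substrate oxidised − cell-mass equivalent = 3181 − 1.42 × 391.0 = 2626 kg O₂/d.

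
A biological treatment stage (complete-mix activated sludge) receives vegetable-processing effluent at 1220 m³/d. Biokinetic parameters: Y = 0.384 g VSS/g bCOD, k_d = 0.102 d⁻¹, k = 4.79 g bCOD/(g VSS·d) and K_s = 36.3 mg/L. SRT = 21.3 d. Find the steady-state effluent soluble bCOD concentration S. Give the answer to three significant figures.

Effluent substrate depends only on kinetics and SRT: S = K_s(1 + k_d θ_c) / [θ_c(Yk − k_d) − 1] = 36.3 × (1 + 0.102 × 21.3) / [21.3 × (0.384 × 4.79 − 0.102) − 1] = 115.2 / 36.01 = 3.199 mg/L.

S ≈ 3.20 mg/L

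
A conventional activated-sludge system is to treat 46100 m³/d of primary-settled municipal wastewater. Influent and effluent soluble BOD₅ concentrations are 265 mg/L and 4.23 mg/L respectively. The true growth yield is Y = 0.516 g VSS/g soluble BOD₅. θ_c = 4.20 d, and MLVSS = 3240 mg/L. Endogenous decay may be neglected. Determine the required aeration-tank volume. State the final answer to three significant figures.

V ≈ 8040 m³

Biomass mass balance (decay neglected): V·X = Y·Q·(S₀ − S)·θ_c, so V = 0.516 × 46100 × (265 − 4.23) × 4.20 / 3240 = 8041 m³.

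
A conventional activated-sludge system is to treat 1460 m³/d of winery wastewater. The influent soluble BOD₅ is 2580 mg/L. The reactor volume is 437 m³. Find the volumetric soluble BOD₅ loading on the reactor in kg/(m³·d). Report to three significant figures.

L_v = Q S₀ / V = 1460 × 2580 × 10⁻³ / 437.0 = 8.620 kg/(m³·d).

L_v ≈ 8.62 kg soluble BOD₅/(m³·d)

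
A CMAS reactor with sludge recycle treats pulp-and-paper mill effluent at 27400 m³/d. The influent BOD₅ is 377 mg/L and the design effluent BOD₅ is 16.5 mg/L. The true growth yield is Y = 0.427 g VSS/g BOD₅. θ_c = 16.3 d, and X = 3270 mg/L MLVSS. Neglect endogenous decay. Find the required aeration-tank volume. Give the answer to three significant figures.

V ≈ 21000 m³

With k_d = 0 the design equation reduces to V = Y Q (S₀−S) θ_c / X = 0.427 × 27400 × (377 − 16.5) × 16.3 / 3270 = 21024 m³.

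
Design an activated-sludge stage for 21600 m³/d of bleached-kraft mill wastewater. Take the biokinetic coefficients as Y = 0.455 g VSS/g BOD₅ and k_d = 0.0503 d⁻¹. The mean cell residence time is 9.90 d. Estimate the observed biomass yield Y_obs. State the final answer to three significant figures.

Y_obs = Y / (1 + k_d θ_c) = 0.455 / (1 + 0.0503 × 9.90) = 0.455 / 1.498 = 0.3037.

Y_obs ≈ 0.304 g VSS/g BOD₅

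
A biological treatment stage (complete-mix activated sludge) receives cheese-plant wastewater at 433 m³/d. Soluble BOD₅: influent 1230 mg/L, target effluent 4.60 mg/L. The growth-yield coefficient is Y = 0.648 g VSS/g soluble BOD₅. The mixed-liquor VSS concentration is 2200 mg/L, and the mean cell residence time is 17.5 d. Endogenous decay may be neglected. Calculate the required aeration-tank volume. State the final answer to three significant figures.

V ≈ 2730 m³

Biomass mass balance (decay neglected): V·X = Y·Q·(S₀ − S)·θ_c, so V = 0.648 × 433 × (1230 − 4.60) × 17.5 / 2200 = 2735 m³.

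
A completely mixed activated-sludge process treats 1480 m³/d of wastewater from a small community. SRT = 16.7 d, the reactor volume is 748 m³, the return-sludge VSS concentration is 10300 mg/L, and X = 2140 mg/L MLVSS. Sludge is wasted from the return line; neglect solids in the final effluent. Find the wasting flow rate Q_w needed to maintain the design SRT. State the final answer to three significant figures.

Q_w ≈ 9.31 m³/d

θ_c = V·X/(Q_w·X_r) when wasting from the recycle, so Q_w = V·X/(θ_c·X_r) = 748.0 × 2140 / (16.7 × 10300) = 9.306 m³/d.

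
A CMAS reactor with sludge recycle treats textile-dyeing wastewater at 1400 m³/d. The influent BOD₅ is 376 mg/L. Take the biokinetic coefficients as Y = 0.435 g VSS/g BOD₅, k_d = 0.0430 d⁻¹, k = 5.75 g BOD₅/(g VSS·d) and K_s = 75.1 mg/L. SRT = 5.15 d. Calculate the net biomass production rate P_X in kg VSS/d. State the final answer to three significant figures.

P_X ≈ 184 kg VSS/d

For a completely mixed reactor with recycle the Lawrence–McCarty relation gives S = K_s·(1 + k_d·θ_c) / [θ_c·(Y·k − k_d) − 1] = 75.1 × (1 + 0.0430 × 5.15) / [5.15 × (0.435 × 5.75 − 0.0430) − 1] = 91.73 / 11.66 = 7.867 mg/L.
Correct the yield for decay: Y_obs = Y/(1 + k_d θ_c) = 0.435 / (1 + 0.0430 × 5.15) = 0.435 / 1.221 = 0.3561.
Mass of BOD₅ removed per day: Q(S₀ − S) = 1400 × 368.1 g/m³ = 515.4 kg/d.
P_X = Y_obs · Q(S₀ − S) = 0.3561 × 515.4 = 183.5 kg VSS/d.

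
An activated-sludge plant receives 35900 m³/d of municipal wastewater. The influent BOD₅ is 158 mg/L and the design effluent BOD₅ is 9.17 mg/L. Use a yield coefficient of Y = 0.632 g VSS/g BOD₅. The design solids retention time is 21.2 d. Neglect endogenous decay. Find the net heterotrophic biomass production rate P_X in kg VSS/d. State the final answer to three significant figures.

P_X ≈ 3380 kg VSS/d

No decay correction is needed, so Y_obs = Y = 0.632.
Mass of BOD₅ removed per day: Q(S₀ − S) = 35900 × 148.8 g/m³ = 5343 kg/d.
Biomass produced: P_X = Y_obs·Q·ΔS = 0.6320 × 5343 ≈ 3377 kg VSS/d.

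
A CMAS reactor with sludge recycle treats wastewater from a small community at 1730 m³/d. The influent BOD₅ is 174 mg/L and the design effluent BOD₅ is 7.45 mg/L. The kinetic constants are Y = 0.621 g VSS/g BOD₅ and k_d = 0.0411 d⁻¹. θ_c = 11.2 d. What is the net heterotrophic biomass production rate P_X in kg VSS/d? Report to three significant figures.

Correct the yield for decay: Y_obs = Y/(1 + k_d θ_c) = 0.621 / (1 + 0.0411 × 11.2) = 0.621 / 1.460 = 0.4252.
Q·(S₀ − S) = 1730 × (174 − 7.45) × 10⁻³ = 288.1 kg/d removed.
P_X = Y_obs · Q(S₀ − S) = 0.4252 × 288.1 = 122.5 kg VSS/d.

P_X ≈ 123 kg VSS/d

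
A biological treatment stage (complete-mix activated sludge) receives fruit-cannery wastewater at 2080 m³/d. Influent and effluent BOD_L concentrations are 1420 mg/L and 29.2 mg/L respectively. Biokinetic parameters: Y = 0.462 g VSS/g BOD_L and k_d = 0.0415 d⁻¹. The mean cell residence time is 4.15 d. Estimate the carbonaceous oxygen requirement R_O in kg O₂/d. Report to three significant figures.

The observed yield is Y_obs = Y/(1 + k_d·θ_c) = 0.462 / (1 + 0.0415 × 4.15) = 0.462 / 1.172 = 0.3941 g VSS per g BOD_L removed.
Mass of BOD_L removed per day: Q(S₀ − S) = 2080 × 1391 g/m³ = 2893 kg/d.
Net sludge production P_X = 0.3941 × 2893 = 1140 kg VSS/d.
Carbonaceous O₂ demand = substrate oxidised − cell-mass equivalent = 2893 − 1.42 × 1140 = 1274 kg O₂/d.

R_O ≈ 1270 kg O₂/d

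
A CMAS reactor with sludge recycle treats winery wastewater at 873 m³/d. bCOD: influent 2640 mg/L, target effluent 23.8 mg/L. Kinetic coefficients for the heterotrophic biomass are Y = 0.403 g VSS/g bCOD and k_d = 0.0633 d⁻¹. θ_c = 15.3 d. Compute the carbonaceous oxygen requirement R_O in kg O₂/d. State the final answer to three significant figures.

R_O ≈ 1620 kg O₂/d

The observed yield is Y_obs = Y/(1 + k_d·θ_c) = 0.403 / (1 + 0.0633 × 15.3) = 0.403 / 1.968 = 0.2047 g VSS per g bCOD removed.
Q·(S₀ − S) = 873 × (2640 − 23.8) × 10⁻³ = 2284 kg/d removed.
P_X = Y_obs·Q·(S₀ − S) = 0.2047 × 2284 = 467.6 kg VSS/d.
Carbonaceous O₂ demand = substrate oxidised − cell-mass equivalent = 2284 − 1.42 × 467.6 = 1620 kg O₂/d.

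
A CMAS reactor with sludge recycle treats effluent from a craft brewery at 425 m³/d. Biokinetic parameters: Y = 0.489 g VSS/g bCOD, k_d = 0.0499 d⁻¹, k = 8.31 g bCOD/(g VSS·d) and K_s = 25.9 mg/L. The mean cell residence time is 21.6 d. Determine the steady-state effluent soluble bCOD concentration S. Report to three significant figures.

S ≈ 0.628 mg/L

For a completely mixed reactor with recycle the Lawrence–McCarty relation gives S = K_s·(1 + k_d·θ_c) / [θ_c·(Y·k − k_d) − 1] = 25.9 × (1 + 0.0499 × 21.6) / [21.6 × (0.489 × 8.31 − 0.0499) − 1] = 53.82 / 85.70 = 0.6280 mg/L.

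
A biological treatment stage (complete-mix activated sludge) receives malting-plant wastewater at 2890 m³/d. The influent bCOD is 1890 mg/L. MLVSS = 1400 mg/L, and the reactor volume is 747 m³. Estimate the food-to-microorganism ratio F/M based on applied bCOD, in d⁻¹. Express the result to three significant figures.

Food-to-microorganism ratio F/M = Q S₀ / (V X) = 2890 × 1890 / (747.0 × 1400) = 5.223 d⁻¹.

F/M ≈ 5.22 d⁻¹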